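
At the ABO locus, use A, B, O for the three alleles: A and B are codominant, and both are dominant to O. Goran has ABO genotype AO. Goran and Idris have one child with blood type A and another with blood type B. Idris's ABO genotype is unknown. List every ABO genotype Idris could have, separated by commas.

AB, BO

For each candidate genotype of Idris, check whether crossing it with AO can produce every observed child phenotype.
  AA → possible child types {A} ✗
  AB → possible child types {A, B, AB} ✓
  AO → possible child types {O, A} ✗
  BB → possible child types {B, AB} ✗
  BO → possible child types {O, A, B, AB} ✓
  OO → possible child types {O, A} ✗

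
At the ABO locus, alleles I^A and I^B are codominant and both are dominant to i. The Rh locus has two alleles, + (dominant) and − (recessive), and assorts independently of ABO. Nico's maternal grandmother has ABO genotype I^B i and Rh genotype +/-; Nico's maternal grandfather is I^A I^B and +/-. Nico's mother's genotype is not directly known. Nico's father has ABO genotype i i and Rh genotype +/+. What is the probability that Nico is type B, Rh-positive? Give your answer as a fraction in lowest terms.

Nico's mother's ABO genotype from I^B i × I^A I^B: 1/4 I^A I^B, 1/4 I^A i, 1/4 I^B I^B, 1/4 I^B i.
Crossing each possibility with the father i i and summing P(type B): 1/4·1/2 + 1/4·0 + 1/4·1 + 1/4·1/2 = 1/2.
Similarly for Rh via the mother's Rh distribution: P(Rh+) = 1.
Independent loci: 1/2 × 1 = 1/2.

1/2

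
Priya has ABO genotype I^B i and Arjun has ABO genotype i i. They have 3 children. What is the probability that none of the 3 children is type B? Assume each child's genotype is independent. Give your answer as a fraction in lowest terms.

1/8

ABO cross I^B i × i i → 1/2 O, 1/2 B.
So P(type B) = 1/2 per child.
P(not type B) = 1/2 for one child; (1/2)^3 = 1/8.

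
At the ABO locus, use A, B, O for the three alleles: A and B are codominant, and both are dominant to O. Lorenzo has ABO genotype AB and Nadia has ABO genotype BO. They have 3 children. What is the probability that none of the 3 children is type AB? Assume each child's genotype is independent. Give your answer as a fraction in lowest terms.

ABO cross AB × BO → 1/4 A, 1/2 B, 1/4 AB.
So P(type AB) = 1/4 per child.
P(not type AB) = 3/4 for one child; (3/4)^3 = 27/64.

27/64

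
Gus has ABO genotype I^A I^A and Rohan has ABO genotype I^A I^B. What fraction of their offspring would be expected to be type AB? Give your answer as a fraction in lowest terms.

ABO cross I^A I^A × I^A I^B → offspring phenotypes: 1/2 A, 1/2 AB.
So P(type AB) = 1/2.

1/2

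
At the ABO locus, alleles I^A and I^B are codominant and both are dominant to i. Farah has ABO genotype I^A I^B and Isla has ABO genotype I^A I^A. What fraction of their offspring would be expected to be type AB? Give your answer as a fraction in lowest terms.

ABO cross I^A I^B × I^A I^A → offspring phenotypes: 1/2 A, 1/2 AB.
So P(type AB) = 1/2.

1/2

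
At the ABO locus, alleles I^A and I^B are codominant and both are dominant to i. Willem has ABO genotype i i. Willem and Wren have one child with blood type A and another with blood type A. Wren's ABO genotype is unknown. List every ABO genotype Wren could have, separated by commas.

I^A I^A, I^A I^B, I^A i

For each candidate genotype of Wren, check whether crossing it with i i can produce every observed child phenotype.
  I^A I^A → possible child types {A} ✓
  I^A I^B → possible child types {A, B} ✓
  I^A i → possible child types {O, A} ✓
  I^B I^B → possible child types {B} ✗
  I^B i → possible child types {O, B} ✗
  i i → possible child types {O} ✗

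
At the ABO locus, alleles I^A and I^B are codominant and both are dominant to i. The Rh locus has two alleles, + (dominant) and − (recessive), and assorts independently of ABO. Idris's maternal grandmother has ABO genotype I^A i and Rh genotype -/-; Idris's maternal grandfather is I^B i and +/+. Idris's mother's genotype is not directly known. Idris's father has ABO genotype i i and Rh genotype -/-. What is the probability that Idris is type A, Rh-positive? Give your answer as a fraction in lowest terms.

Idris's mother's ABO genotype from I^A i × I^B i: 1/4 I^A I^B, 1/4 I^A i, 1/4 I^B i, 1/4 i i.
Crossing each possibility with the father i i and summing P(type A): 1/4·1/2 + 1/4·1/2 + 1/4·0 + 1/4·0 = 1/4.
Similarly for Rh via the mother's Rh distribution: P(Rh+) = 1/2.
Independent loci: 1/4 × 1/2 = 1/8.

1/8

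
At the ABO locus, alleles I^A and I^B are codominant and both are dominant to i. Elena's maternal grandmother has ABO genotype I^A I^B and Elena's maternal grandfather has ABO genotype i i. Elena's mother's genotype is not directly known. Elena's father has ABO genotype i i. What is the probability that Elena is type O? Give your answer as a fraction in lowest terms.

Elena's mother's ABO genotype from I^A I^B × i i: 1/2 I^A i, 1/2 I^B i.
Crossing each possibility with the father i i and summing P(type O): 1/2·1/2 + 1/2·1/2 = 1/2.

1/2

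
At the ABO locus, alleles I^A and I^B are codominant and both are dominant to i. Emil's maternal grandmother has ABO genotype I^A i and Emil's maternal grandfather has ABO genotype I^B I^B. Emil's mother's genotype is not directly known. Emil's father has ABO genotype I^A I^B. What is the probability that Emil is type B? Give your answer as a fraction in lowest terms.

3/8

Emil's mother's ABO genotype from I^A i × I^B I^B: 1/2 I^A I^B, 1/2 I^B i.
Crossing each possibility with the father I^A I^B and summing P(type B): 1/2·1/4 + 1/2·1/2 = 3/8.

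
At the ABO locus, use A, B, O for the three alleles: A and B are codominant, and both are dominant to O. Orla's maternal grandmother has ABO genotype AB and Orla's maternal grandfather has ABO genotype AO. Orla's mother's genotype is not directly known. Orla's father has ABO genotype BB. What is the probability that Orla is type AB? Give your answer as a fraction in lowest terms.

Orla's mother's ABO genotype from AB × AO: 1/4 AA, 1/4 AB, 1/4 AO, 1/4 BO.
Crossing each possibility with the father BB and summing P(type AB): 1/4·1 + 1/4·1/2 + 1/4·1/2 + 1/4·0 = 1/2.

1/2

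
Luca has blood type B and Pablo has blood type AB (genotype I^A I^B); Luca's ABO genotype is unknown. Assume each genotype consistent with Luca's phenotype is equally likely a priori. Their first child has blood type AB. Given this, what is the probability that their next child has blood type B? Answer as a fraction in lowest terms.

1/2

Possible genotypes: Luca ∈ {I^B I^B, I^B i}; Pablo ∈ {I^A I^B}.
Weight each parental genotype pair by prior × P(type-AB child):
  I^B I^B × I^A I^B: posterior weight 2/3; P(next child type B) = 1/2.
  I^B i × I^A I^B: posterior weight 1/3; P(next child type B) = 1/2.
Weighted sum = 1/2.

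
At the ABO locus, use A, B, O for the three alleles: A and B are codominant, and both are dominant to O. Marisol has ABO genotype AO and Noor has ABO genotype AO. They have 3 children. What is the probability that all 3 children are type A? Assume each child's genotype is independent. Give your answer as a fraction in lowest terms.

27/64

ABO cross AO × AO → 1/4 O, 3/4 A.
So P(type A) = 3/4 per child.
All 3 independent: (3/4)^3 = 27/64.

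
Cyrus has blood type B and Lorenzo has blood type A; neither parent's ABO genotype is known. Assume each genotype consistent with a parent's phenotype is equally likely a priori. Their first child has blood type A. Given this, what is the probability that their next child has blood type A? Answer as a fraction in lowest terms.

Possible genotypes: Cyrus ∈ {BB, BO}; Lorenzo ∈ {AA, AO}.
Weight each parental genotype pair by prior × P(type-A child):
  BO × AA: posterior weight 2/3; P(next child type A) = 1/2.
  BO × AO: posterior weight 1/3; P(next child type A) = 1/4.
Weighted sum = 5/12.

5/12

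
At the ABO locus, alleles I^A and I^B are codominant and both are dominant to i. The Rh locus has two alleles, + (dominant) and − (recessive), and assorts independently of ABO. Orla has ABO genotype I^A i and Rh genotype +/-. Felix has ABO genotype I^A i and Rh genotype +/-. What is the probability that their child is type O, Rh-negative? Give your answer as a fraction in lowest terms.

1/16

ABO cross I^A i × I^A i → offspring phenotypes: 1/4 O, 3/4 A.
Rh cross +/- × +/- → 3/4 Rh+, 1/4 Rh-.
Independent loci: P(type O, Rh-negative) = 1/4 × 1/4 = 1/16.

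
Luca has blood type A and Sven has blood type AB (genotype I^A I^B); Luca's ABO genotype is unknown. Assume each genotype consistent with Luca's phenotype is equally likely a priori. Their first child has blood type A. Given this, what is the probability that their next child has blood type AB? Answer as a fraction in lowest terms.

Possible genotypes: Luca ∈ {I^A I^A, I^A i}; Sven ∈ {I^A I^B}.
Weight each parental genotype pair by prior × P(type-A child):
  I^A I^A × I^A I^B: posterior weight 1/2; P(next child type AB) = 1/2.
  I^A i × I^A I^B: posterior weight 1/2; P(next child type AB) = 1/4.
Weighted sum = 3/8.

3/8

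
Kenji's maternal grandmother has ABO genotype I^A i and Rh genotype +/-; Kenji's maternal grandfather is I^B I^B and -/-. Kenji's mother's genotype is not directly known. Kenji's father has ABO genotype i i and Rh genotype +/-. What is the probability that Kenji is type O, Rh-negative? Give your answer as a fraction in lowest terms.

3/32

Kenji's mother's ABO genotype from I^A i × I^B I^B: 1/2 I^A I^B, 1/2 I^B i.
Crossing each possibility with the father i i and summing P(type O): 1/2·0 + 1/2·1/2 = 1/4.
Similarly for Rh via the mother's Rh distribution: P(Rh-) = 3/8.
Independent loci: 1/4 × 3/8 = 3/32.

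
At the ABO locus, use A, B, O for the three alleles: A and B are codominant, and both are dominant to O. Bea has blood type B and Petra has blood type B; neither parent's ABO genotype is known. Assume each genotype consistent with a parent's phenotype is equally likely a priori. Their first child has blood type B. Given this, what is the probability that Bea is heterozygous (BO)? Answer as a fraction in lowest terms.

Possible genotypes: Bea ∈ {BB, BO}; Petra ∈ {BB, BO}.
Weight each parental genotype pair by prior × P(type-B child):
  BB × BB: posterior weight 4/15.
  BB × BO: posterior weight 4/15.
  BO × BB: posterior weight 4/15.
  BO × BO: posterior weight 1/5.
Sum the posterior weight over pairs where Bea is BO: 7/15.

7/15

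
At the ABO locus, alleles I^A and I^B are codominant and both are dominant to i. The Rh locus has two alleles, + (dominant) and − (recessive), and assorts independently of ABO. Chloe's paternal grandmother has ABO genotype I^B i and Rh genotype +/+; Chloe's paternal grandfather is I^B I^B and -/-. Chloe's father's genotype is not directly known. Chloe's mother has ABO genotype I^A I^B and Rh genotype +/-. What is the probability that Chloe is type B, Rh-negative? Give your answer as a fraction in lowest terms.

Chloe's father's ABO genotype from I^B i × I^B I^B: 1/2 I^B I^B, 1/2 I^B i.
Crossing each possibility with the mother I^A I^B and summing P(type B): 1/2·1/2 + 1/2·1/2 = 1/2.
Similarly for Rh via the father's Rh distribution: P(Rh-) = 1/4.
Independent loci: 1/2 × 1/4 = 1/8.

1/8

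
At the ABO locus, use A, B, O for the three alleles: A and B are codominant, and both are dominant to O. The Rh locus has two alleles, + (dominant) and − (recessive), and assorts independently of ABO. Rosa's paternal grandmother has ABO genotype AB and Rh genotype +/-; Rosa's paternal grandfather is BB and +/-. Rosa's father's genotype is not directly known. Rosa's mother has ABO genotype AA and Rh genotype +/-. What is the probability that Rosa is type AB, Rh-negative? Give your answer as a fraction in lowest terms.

3/16

Rosa's father's ABO genotype from AB × BB: 1/2 AB, 1/2 BB.
Crossing each possibility with the mother AA and summing P(type AB): 1/2·1/2 + 1/2·1 = 3/4.
Similarly for Rh via the father's Rh distribution: P(Rh-) = 1/4.
Independent loci: 3/4 × 1/4 = 3/16.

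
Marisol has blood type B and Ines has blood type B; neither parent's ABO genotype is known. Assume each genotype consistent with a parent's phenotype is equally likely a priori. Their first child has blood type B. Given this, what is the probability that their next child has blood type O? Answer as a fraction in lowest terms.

1/20

Possible genotypes: Marisol ∈ {I^B I^B, I^B i}; Ines ∈ {I^B I^B, I^B i}.
Weight each parental genotype pair by prior × P(type-B child):
  I^B I^B × I^B I^B: posterior weight 4/15; P(next child type O) = 0.
  I^B I^B × I^B i: posterior weight 4/15; P(next child type O) = 0.
  I^B i × I^B I^B: posterior weight 4/15; P(next child type O) = 0.
  I^B i × I^B i: posterior weight 1/5; P(next child type O) = 1/4.
Weighted sum = 1/20.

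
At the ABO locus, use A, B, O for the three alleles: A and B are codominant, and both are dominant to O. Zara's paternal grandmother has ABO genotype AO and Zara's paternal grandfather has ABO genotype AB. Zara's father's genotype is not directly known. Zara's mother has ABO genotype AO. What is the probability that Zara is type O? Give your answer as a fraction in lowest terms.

Zara's father's ABO genotype from AO × AB: 1/4 AA, 1/4 AB, 1/4 AO, 1/4 BO.
Crossing each possibility with the mother AO and summing P(type O): 1/4·0 + 1/4·0 + 1/4·1/4 + 1/4·1/4 = 1/8.

1/8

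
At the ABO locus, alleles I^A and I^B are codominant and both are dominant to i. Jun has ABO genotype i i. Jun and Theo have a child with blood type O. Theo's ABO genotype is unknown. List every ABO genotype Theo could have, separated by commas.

I^A i, I^B i, i i

For each candidate genotype of Theo, check whether crossing it with i i can produce every observed child phenotype.
  I^A I^A → possible child types {A} ✗
  I^A I^B → possible child types {A, B} ✗
  I^A i → possible child types {O, A} ✓
  I^B I^B → possible child types {B} ✗
  I^B i → possible child types {O, B} ✓
  i i → possible child types {O} ✓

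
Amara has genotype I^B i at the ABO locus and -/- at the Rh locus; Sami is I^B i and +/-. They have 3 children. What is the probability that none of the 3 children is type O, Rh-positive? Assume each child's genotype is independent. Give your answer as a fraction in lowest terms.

ABO cross I^B i × I^B i → 1/4 O, 3/4 B.
Rh cross -/- × +/- → 1/2 Rh+, 1/2 Rh-; so P(type O, Rh-positive) = 1/4 × 1/2 = 1/8 per child.
P(not type O, Rh-positive) = 7/8 for one child; (7/8)^3 = 343/512.

343/512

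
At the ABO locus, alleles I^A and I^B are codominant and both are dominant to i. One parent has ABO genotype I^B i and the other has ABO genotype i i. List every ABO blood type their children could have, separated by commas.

Gametes from I^B i × i i give offspring ABO genotypes I^B i, i i, i.e. phenotypes O, B.

O, B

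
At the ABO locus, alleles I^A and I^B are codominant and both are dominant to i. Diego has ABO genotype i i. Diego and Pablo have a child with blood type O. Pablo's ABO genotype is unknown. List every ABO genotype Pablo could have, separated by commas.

I^A i, I^B i, i i

For each candidate genotype of Pablo, check whether crossing it with i i can produce every observed child phenotype.
  I^A I^A → possible child types {A} ✗
  I^A I^B → possible child types {A, B} ✗
  I^A i → possible child types {O, A} ✓
  I^B I^B → possible child types {B} ✗
  I^B i → possible child types {O, B} ✓
  i i → possible child types {O} ✓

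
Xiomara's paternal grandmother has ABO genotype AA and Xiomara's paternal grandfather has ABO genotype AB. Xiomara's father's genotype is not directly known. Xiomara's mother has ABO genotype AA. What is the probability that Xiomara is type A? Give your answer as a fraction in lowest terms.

Xiomara's father's ABO genotype from AA × AB: 1/2 AA, 1/2 AB.
Crossing each possibility with the mother AA and summing P(type A): 1/2·1 + 1/2·1/2 = 3/4.

3/4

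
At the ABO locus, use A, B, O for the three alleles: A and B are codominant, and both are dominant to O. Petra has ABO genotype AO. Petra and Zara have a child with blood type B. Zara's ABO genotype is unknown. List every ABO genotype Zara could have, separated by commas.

AB, BB, BO

For each candidate genotype of Zara, check whether crossing it with AO can produce every observed child phenotype.
  AA → possible child types {A} ✗
  AB → possible child types {A, B, AB} ✓
  AO → possible child types {O, A} ✗
  BB → possible child types {B, AB} ✓
  BO → possible child types {O, A, B, AB} ✓
  OO → possible child types {O, A} ✗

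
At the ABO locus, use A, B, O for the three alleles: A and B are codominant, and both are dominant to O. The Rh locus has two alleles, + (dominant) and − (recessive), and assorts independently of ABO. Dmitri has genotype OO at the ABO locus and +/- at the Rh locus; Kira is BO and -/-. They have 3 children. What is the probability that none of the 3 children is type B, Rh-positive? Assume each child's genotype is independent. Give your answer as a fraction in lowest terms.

27/64

ABO cross OO × BO → 1/2 O, 1/2 B.
Rh cross +/- × -/- → 1/2 Rh+, 1/2 Rh-; so P(type B, Rh-positive) = 1/2 × 1/2 = 1/4 per child.
P(not type B, Rh-positive) = 3/4 for one child; (3/4)^3 = 27/64.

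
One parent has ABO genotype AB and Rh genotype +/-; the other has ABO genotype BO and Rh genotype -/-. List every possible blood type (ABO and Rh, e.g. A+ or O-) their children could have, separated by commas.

Gametes from AB × BO give offspring ABO genotypes AB, AO, BB, BO, i.e. phenotypes A, B, AB.
Rh cross +/- × -/- → phenotypes Rh+, Rh-.
Combining independently: A+, A-, B+, B-, AB+, AB-.

A+, A-, B+, B-, AB+, AB-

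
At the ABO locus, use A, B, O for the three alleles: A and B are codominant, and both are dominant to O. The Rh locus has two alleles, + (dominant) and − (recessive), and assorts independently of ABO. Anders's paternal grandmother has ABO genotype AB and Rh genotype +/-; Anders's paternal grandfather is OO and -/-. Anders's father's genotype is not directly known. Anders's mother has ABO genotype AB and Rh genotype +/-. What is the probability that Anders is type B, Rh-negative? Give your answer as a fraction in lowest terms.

Anders's father's ABO genotype from AB × OO: 1/2 AO, 1/2 BO.
Crossing each possibility with the mother AB and summing P(type B): 1/2·1/4 + 1/2·1/2 = 3/8.
Similarly for Rh via the father's Rh distribution: P(Rh-) = 3/8.
Independent loci: 3/8 × 3/8 = 9/64.

9/64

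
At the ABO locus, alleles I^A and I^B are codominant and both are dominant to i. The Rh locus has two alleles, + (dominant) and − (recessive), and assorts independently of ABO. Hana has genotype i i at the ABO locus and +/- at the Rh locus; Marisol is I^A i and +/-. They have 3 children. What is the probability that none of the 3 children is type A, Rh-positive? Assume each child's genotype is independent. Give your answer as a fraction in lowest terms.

ABO cross i i × I^A i → 1/2 O, 1/2 A.
Rh cross +/- × +/- → 3/4 Rh+, 1/4 Rh-; so P(type A, Rh-positive) = 1/2 × 3/4 = 3/8 per child.
P(not type A, Rh-positive) = 5/8 for one child; (5/8)^3 = 125/512.

125/512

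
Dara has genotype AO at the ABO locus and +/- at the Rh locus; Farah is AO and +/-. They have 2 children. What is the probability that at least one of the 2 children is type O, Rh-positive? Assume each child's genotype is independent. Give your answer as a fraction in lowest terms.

87/256

ABO cross AO × AO → 1/4 O, 3/4 A.
Rh cross +/- × +/- → 3/4 Rh+, 1/4 Rh-; so P(type O, Rh-positive) = 1/4 × 3/4 = 3/16 per child.
P(none) = (13/16)^2 = 169/256; P(at least one) = 1 − 169/256 = 87/256.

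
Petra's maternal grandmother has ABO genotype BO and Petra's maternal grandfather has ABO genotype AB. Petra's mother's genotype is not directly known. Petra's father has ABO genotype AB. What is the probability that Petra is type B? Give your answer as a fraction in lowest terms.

3/8

Petra's mother's ABO genotype from BO × AB: 1/4 AB, 1/4 AO, 1/4 BB, 1/4 BO.
Crossing each possibility with the father AB and summing P(type B): 1/4·1/4 + 1/4·1/4 + 1/4·1/2 + 1/4·1/2 = 3/8.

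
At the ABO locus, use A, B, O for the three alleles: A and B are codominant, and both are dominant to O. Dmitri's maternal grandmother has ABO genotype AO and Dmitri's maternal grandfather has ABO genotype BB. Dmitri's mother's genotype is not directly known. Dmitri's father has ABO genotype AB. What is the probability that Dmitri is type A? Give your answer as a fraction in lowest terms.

1/4

Dmitri's mother's ABO genotype from AO × BB: 1/2 AB, 1/2 BO.
Crossing each possibility with the father AB and summing P(type A): 1/2·1/4 + 1/2·1/4 = 1/4.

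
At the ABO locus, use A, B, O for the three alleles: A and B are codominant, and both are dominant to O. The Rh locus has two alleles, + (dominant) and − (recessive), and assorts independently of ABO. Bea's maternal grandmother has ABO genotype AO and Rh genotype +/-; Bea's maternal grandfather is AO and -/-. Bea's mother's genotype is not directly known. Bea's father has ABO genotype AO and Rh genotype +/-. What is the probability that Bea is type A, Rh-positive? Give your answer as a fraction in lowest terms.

15/32

Bea's mother's ABO genotype from AO × AO: 1/4 AA, 1/2 AO, 1/4 OO.
Crossing each possibility with the father AO and summing P(type A): 1/4·1 + 1/2·3/4 + 1/4·1/2 = 3/4.
Similarly for Rh via the mother's Rh distribution: P(Rh+) = 5/8.
Independent loci: 3/4 × 5/8 = 15/32.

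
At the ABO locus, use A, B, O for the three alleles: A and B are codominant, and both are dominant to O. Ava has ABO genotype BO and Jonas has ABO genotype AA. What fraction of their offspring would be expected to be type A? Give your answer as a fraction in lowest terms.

ABO cross BO × AA → offspring phenotypes: 1/2 A, 1/2 AB.
So P(type A) = 1/2.

1/2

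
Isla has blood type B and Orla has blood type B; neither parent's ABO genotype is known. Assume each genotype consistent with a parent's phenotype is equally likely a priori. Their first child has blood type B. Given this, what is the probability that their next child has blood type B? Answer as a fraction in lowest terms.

19/20

Possible genotypes: Isla ∈ {BB, BO}; Orla ∈ {BB, BO}.
Weight each parental genotype pair by prior × P(type-B child):
  BB × BB: posterior weight 4/15; P(next child type B) = 1.
  BB × BO: posterior weight 4/15; P(next child type B) = 1.
  BO × BB: posterior weight 4/15; P(next child type B) = 1.
  BO × BO: posterior weight 1/5; P(next child type B) = 3/4.
Weighted sum = 19/20.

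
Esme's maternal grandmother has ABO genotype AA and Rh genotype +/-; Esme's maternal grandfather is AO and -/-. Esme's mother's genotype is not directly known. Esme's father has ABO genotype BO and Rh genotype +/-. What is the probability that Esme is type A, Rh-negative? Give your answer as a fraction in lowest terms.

Esme's mother's ABO genotype from AA × AO: 1/2 AA, 1/2 AO.
Crossing each possibility with the father BO and summing P(type A): 1/2·1/2 + 1/2·1/4 = 3/8.
Similarly for Rh via the mother's Rh distribution: P(Rh-) = 3/8.
Independent loci: 3/8 × 3/8 = 9/64.

9/64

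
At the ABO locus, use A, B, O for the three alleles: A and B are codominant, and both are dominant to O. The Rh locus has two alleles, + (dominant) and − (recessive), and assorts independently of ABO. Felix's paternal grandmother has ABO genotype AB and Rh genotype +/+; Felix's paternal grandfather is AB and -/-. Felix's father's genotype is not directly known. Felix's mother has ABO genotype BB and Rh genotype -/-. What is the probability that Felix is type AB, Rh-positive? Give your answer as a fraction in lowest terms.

Felix's father's ABO genotype from AB × AB: 1/4 AA, 1/2 AB, 1/4 BB.
Crossing each possibility with the mother BB and summing P(type AB): 1/4·1 + 1/2·1/2 + 1/4·0 = 1/2.
Similarly for Rh via the father's Rh distribution: P(Rh+) = 1/2.
Independent loci: 1/2 × 1/2 = 1/4.

1/4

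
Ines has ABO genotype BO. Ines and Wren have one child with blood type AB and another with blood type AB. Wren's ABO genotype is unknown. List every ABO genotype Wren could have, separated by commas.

AA, AB, AO

For each candidate genotype of Wren, check whether crossing it with BO can produce every observed child phenotype.
  AA → possible child types {A, AB} ✓
  AB → possible child types {A, B, AB} ✓
  AO → possible child types {O, A, B, AB} ✓
  BB → possible child types {B} ✗
  BO → possible child types {O, B} ✗
  OO → possible child types {O, B} ✗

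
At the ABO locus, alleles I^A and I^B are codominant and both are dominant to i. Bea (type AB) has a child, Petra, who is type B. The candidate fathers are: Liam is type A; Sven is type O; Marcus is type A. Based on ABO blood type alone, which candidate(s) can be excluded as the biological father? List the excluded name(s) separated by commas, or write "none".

A candidate is excluded only if no genotype consistent with his phenotype could produce a type B child with a type AB mother.
Every candidate has at least one consistent genotype combination, so none can be excluded.

none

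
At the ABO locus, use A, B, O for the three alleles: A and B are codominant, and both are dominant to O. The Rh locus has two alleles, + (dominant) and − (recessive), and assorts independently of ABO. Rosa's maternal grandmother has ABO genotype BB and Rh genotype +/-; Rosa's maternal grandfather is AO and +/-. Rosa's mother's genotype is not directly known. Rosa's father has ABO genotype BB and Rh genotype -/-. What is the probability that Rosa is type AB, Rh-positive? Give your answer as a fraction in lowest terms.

Rosa's mother's ABO genotype from BB × AO: 1/2 AB, 1/2 BO.
Crossing each possibility with the father BB and summing P(type AB): 1/2·1/2 + 1/2·0 = 1/4.
Similarly for Rh via the mother's Rh distribution: P(Rh+) = 1/2.
Independent loci: 1/4 × 1/2 = 1/8.

1/8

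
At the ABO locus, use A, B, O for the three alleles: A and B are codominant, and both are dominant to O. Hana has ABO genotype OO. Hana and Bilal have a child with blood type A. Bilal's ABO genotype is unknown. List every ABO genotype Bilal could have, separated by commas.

AA, AB, AO

For each candidate genotype of Bilal, check whether crossing it with OO can produce every observed child phenotype.
  AA → possible child types {A} ✓
  AB → possible child types {A, B} ✓
  AO → possible child types {O, A} ✓
  BB → possible child types {B} ✗
  BO → possible child types {O, B} ✗
  OO → possible child types {O} ✗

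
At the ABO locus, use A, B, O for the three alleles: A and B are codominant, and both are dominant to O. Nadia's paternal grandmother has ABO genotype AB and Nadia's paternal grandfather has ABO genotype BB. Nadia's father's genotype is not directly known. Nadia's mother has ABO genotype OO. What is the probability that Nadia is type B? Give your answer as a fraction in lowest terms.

3/4

Nadia's father's ABO genotype from AB × BB: 1/2 AB, 1/2 BB.
Crossing each possibility with the mother OO and summing P(type B): 1/2·1/2 + 1/2·1 = 3/4.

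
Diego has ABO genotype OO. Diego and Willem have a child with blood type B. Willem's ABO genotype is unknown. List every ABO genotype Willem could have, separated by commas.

For each candidate genotype of Willem, check whether crossing it with OO can produce every observed child phenotype.
  AA → possible child types {A} ✗
  AB → possible child types {A, B} ✓
  AO → possible child types {O, A} ✗
  BB → possible child types {B} ✓
  BO → possible child types {O, B} ✓
  OO → possible child types {O} ✗

AB, BB, BO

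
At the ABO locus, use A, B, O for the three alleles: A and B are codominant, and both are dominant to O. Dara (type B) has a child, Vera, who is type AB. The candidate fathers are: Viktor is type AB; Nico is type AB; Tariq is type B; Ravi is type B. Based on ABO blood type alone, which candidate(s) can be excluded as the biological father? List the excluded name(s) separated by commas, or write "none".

A candidate is excluded only if no genotype consistent with his phenotype could produce a type AB child with a type B mother.
Tariq (type B): no genotype consistent with that phenotype can produce a type-AB child with a type-B mother.
Ravi (type B): no genotype consistent with that phenotype can produce a type-AB child with a type-B mother.

Tariq, Ravi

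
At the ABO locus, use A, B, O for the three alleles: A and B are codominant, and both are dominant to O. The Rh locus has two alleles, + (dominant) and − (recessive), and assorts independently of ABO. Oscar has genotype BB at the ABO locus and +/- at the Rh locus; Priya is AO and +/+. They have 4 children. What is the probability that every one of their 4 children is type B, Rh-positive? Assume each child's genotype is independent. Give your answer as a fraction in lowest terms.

ABO cross BB × AO → 1/2 B, 1/2 AB.
Rh cross +/- × +/+ → 1 Rh+; so P(type B, Rh-positive) = 1/2 × 1 = 1/2 per child.
All 4 independent: (1/2)^4 = 1/16.

1/16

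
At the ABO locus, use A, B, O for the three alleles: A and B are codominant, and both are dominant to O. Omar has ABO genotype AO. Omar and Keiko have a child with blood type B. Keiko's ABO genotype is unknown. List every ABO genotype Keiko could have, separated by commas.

AB, BB, BO

For each candidate genotype of Keiko, check whether crossing it with AO can produce every observed child phenotype.
  AA → possible child types {A} ✗
  AB → possible child types {A, B, AB} ✓
  AO → possible child types {O, A} ✗
  BB → possible child types {B, AB} ✓
  BO → possible child types {O, A, B, AB} ✓
  OO → possible child types {O, A} ✗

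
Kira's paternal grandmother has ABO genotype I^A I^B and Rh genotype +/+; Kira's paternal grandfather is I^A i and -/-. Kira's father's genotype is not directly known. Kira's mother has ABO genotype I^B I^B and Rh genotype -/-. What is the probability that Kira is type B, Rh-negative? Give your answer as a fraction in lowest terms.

1/4

Kira's father's ABO genotype from I^A I^B × I^A i: 1/4 I^A I^A, 1/4 I^A I^B, 1/4 I^A i, 1/4 I^B i.
Crossing each possibility with the mother I^B I^B and summing P(type B): 1/4·0 + 1/4·1/2 + 1/4·1/2 + 1/4·1 = 1/2.
Similarly for Rh via the father's Rh distribution: P(Rh-) = 1/2.
Independent loci: 1/2 × 1/2 = 1/4.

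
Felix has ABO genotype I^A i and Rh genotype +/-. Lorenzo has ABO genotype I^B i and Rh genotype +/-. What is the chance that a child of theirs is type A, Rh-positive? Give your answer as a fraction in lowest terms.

ABO cross I^A i × I^B i → offspring phenotypes: 1/4 O, 1/4 A, 1/4 B, 1/4 AB.
Rh cross +/- × +/- → 3/4 Rh+, 1/4 Rh-.
Independent loci: P(type A, Rh-positive) = 1/4 × 3/4 = 3/16.

3/16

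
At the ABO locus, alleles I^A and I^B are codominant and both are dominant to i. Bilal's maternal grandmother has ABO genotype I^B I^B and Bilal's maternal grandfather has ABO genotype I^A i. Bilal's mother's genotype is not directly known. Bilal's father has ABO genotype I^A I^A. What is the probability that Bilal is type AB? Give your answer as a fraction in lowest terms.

1/2

Bilal's mother's ABO genotype from I^B I^B × I^A i: 1/2 I^A I^B, 1/2 I^B i.
Crossing each possibility with the father I^A I^A and summing P(type AB): 1/2·1/2 + 1/2·1/2 = 1/2.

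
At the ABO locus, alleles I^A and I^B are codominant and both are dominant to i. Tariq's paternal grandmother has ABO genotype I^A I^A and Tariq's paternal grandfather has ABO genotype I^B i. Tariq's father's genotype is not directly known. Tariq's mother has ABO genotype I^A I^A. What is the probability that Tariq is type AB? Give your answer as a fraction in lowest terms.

Tariq's father's ABO genotype from I^A I^A × I^B i: 1/2 I^A I^B, 1/2 I^A i.
Crossing each possibility with the mother I^A I^A and summing P(type AB): 1/2·1/2 + 1/2·0 = 1/4.

1/4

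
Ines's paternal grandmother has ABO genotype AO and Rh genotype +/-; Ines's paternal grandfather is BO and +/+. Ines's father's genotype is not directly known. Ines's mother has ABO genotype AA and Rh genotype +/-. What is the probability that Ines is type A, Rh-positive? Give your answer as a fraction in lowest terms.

21/32

Ines's father's ABO genotype from AO × BO: 1/4 AB, 1/4 AO, 1/4 BO, 1/4 OO.
Crossing each possibility with the mother AA and summing P(type A): 1/4·1/2 + 1/4·1 + 1/4·1/2 + 1/4·1 = 3/4.
Similarly for Rh via the father's Rh distribution: P(Rh+) = 7/8.
Independent loci: 3/4 × 7/8 = 21/32.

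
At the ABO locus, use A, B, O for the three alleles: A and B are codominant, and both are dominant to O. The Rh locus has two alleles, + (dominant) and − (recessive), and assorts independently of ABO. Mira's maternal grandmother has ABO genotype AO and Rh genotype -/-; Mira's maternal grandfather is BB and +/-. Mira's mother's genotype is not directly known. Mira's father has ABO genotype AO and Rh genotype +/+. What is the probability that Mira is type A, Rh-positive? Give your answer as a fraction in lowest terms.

Mira's mother's ABO genotype from AO × BB: 1/2 AB, 1/2 BO.
Crossing each possibility with the father AO and summing P(type A): 1/2·1/2 + 1/2·1/4 = 3/8.
Similarly for Rh via the mother's Rh distribution: P(Rh+) = 1.
Independent loci: 3/8 × 1 = 3/8.

3/8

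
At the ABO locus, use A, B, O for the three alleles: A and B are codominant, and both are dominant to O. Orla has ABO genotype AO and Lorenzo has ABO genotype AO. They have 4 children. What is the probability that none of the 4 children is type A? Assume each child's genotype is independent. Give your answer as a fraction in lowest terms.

ABO cross AO × AO → 1/4 O, 3/4 A.
So P(type A) = 3/4 per child.
P(not type A) = 1/4 for one child; (1/4)^4 = 1/256.

1/256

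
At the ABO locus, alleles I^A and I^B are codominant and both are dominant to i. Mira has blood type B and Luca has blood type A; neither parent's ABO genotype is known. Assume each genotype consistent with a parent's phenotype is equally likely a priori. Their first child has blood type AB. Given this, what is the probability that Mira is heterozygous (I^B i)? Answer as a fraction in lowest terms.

1/3

Possible genotypes: Mira ∈ {I^B I^B, I^B i}; Luca ∈ {I^A I^A, I^A i}.
Weight each parental genotype pair by prior × P(type-AB child):
  I^B I^B × I^A I^A: posterior weight 4/9.
  I^B I^B × I^A i: posterior weight 2/9.
  I^B i × I^A I^A: posterior weight 2/9.
  I^B i × I^A i: posterior weight 1/9.
Sum the posterior weight over pairs where Mira is I^B i: 1/3.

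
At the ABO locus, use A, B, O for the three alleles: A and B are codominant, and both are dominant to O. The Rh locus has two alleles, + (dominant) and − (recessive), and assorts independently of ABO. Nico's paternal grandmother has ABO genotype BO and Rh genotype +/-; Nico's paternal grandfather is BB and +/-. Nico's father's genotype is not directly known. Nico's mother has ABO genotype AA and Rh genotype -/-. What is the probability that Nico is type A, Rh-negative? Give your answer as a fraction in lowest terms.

1/8

Nico's father's ABO genotype from BO × BB: 1/2 BB, 1/2 BO.
Crossing each possibility with the mother AA and summing P(type A): 1/2·0 + 1/2·1/2 = 1/4.
Similarly for Rh via the father's Rh distribution: P(Rh-) = 1/2.
Independent loci: 1/4 × 1/2 = 1/8.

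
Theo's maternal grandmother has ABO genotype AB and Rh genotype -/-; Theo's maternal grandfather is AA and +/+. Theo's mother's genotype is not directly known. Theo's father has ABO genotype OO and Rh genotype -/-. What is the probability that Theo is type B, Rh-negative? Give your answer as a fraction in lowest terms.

1/8

Theo's mother's ABO genotype from AB × AA: 1/2 AA, 1/2 AB.
Crossing each possibility with the father OO and summing P(type B): 1/2·0 + 1/2·1/2 = 1/4.
Similarly for Rh via the mother's Rh distribution: P(Rh-) = 1/2.
Independent loci: 1/4 × 1/2 = 1/8.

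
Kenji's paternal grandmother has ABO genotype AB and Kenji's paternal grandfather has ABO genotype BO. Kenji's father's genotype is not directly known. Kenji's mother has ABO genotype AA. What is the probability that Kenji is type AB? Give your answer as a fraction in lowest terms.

1/2

Kenji's father's ABO genotype from AB × BO: 1/4 AB, 1/4 AO, 1/4 BB, 1/4 BO.
Crossing each possibility with the mother AA and summing P(type AB): 1/4·1/2 + 1/4·0 + 1/4·1 + 1/4·1/2 = 1/2.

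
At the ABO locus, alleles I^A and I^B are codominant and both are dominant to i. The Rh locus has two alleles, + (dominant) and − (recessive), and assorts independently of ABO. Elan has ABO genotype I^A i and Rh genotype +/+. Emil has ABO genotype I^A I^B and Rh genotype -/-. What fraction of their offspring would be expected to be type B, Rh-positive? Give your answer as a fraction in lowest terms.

1/4

ABO cross I^A i × I^A I^B → offspring phenotypes: 1/2 A, 1/4 B, 1/4 AB.
Rh cross +/+ × -/- → 1 Rh+.
Independent loci: P(type B, Rh-positive) = 1/4 × 1 = 1/4.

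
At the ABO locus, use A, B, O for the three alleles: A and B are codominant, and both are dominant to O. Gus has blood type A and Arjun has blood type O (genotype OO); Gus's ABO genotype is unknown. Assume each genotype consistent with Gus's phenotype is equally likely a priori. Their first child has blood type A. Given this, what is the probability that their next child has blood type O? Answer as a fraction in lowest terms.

1/6

Possible genotypes: Gus ∈ {AA, AO}; Arjun ∈ {OO}.
Weight each parental genotype pair by prior × P(type-A child):
  AA × OO: posterior weight 2/3; P(next child type O) = 0.
  AO × OO: posterior weight 1/3; P(next child type O) = 1/2.
Weighted sum = 1/6.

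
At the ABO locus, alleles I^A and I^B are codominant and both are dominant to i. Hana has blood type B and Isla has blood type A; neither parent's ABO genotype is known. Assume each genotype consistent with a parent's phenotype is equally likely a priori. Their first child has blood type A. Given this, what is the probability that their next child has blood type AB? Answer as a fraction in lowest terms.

5/12

Possible genotypes: Hana ∈ {I^B I^B, I^B i}; Isla ∈ {I^A I^A, I^A i}.
Weight each parental genotype pair by prior × P(type-A child):
  I^B i × I^A I^A: posterior weight 2/3; P(next child type AB) = 1/2.
  I^B i × I^A i: posterior weight 1/3; P(next child type AB) = 1/4.
Weighted sum = 5/12.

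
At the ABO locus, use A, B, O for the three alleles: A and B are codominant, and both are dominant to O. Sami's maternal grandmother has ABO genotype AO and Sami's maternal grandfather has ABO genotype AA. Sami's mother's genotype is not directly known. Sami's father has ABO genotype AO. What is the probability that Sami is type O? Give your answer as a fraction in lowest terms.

1/8

Sami's mother's ABO genotype from AO × AA: 1/2 AA, 1/2 AO.
Crossing each possibility with the father AO and summing P(type O): 1/2·0 + 1/2·1/4 = 1/8.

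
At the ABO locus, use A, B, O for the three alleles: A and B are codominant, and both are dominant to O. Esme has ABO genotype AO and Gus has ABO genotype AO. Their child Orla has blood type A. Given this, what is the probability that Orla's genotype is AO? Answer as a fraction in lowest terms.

2/3

Cross AO × AO → 1/4 AA, 1/2 AO, 1/4 OO.
Type-A genotypes among offspring: AA (1/4), AO (1/2); total 3/4.
P(AO | type A) = (1/2) / (3/4) = 2/3.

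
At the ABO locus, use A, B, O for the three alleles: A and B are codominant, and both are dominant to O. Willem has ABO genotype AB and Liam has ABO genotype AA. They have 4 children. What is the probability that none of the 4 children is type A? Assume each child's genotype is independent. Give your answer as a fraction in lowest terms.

1/16

ABO cross AB × AA → 1/2 A, 1/2 AB.
So P(type A) = 1/2 per child.
P(not type A) = 1/2 for one child; (1/2)^4 = 1/16.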